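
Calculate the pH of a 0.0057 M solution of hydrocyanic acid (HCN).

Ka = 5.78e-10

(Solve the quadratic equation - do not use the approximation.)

x² + Ka×x - Ka×C = 0. Using quadratic formula: [H⁺] = 1.8148e-06

pH = 5.74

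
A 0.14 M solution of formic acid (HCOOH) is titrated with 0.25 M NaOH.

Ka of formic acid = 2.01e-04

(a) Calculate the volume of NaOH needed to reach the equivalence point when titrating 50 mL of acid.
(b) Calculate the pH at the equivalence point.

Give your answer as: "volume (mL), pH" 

moles acid = 0.14 × 50/1000 = 0.007 mol; V_base = moles/0.25 × 1000 = 28.0 mL. At equivalence only the conjugate base is present: [A⁻] = 0.007/0.078 = 8.9744e-02 M. Kb = Kw/Ka = 4.98e-11; [OH⁻] = √(Kb × [A⁻]) = 2.1130e-06; pOH = 5.68; pH = 14 - pOH = 8.32.

V = 28.0 mL, pH = 8.32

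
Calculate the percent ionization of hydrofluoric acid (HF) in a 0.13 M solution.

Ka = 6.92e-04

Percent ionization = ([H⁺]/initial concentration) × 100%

Using Ka equilibrium: x² + Ka×x - Ka×C = 0. Solving: [H⁺] = 9.1450e-03. Percent = (9.1450e-03/0.13) × 100

Percent ionization = 7.03%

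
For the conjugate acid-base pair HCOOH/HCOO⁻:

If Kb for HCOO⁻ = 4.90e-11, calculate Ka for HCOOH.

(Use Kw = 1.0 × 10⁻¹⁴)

For a conjugate pair Ka × Kb = Kw, so Ka = Kw/Kb = 1.0 × 10⁻¹⁴ / 4.90e-11 = 2.04e-04.

K_a = 2.04e-04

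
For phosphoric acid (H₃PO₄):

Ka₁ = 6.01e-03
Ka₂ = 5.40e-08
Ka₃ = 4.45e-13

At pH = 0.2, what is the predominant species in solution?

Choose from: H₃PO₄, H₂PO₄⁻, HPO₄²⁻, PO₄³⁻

pKa₁ = 2.22, pKa₂ = 7.27, pKa₃ = 12.35. For a polyprotic acid the predominant species crosses at each pKa: below pKa_n the protonated form dominates, above it the deprotonated form does. At pH = 0.2, the predominant species is H₃PO₄.

H₃PO₄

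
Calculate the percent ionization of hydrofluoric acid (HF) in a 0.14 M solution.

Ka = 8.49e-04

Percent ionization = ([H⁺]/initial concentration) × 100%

Using Ka equilibrium: x² + Ka×x - Ka×C = 0. Solving: [H⁺] = 1.0486e-02. Percent = (1.0486e-02/0.14) × 100

Percent ionization = 7.49%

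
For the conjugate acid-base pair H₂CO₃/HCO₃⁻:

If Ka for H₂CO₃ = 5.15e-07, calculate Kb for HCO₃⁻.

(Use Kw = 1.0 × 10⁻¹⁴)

For a conjugate pair Ka × Kb = Kw, so Kb = Kw/Ka = 1.0 × 10⁻¹⁴ / 5.15e-07 = 1.94e-08.

K_b = 1.94e-08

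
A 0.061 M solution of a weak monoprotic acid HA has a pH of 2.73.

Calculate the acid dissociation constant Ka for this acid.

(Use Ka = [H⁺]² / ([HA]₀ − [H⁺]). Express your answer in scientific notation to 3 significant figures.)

[H⁺] = 10^(−pH) = 10^(−2.73) = 1.862e-03 M. For HA ⇌ H⁺ + A⁻, Ka = [H⁺][A⁻]/[HA] = [H⁺]² / ([HA]₀ − [H⁺]) = (1.862e-03)² / (0.061 − 1.862e-03) = 5.86e-05.

K_a = 5.86e-05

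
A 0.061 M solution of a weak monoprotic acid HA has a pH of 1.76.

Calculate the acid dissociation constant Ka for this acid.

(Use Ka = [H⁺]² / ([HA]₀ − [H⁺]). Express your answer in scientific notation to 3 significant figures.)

[H⁺] = 10^(−pH) = 10^(−1.76) = 1.738e-02 M. For HA ⇌ H⁺ + A⁻, Ka = [H⁺][A⁻]/[HA] = [H⁺]² / ([HA]₀ − [H⁺]) = (1.738e-02)² / (0.061 − 1.738e-02) = 6.92e-03.

K_a = 6.92e-03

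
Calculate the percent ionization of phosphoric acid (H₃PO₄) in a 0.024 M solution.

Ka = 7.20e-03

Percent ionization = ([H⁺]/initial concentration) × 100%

Using Ka equilibrium: x² + Ka×x - Ka×C = 0. Solving: [H⁺] = 1.0029e-02. Percent = (1.0029e-02/0.024) × 100

Percent ionization = 41.8%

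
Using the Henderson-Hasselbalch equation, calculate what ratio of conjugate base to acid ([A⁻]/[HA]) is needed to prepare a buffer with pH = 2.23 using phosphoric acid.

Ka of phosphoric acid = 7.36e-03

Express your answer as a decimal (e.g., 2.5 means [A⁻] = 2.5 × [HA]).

pKa = -log(7.36e-03) = 2.1331. pH = pKa + log([A⁻]/[HA]), so log([A⁻]/[HA]) = pH − pKa = 2.23 − 2.1331 = 0.0969. [A⁻]/[HA] = 10^(0.0969) = 1.25

[A⁻]/[HA] = 1.25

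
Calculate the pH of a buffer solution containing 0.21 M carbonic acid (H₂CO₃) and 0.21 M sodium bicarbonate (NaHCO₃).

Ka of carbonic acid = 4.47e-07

pKa = -log(4.47e-07) = 6.35. pH = pKa + log([A⁻]/[HA]) = 6.35 + log(0.21/0.21)

pH = 6.35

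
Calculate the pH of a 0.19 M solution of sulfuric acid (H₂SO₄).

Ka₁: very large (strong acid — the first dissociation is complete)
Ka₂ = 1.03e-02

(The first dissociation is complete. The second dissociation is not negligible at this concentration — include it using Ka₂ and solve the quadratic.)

First dissociation is complete: [H⁺]₀ = [HSO₄⁻]₀ = C = 0.19 M. Second dissociation HSO₄⁻ ⇌ H⁺ + SO₄²⁻: let x = [SO₄²⁻]. Ka₂ = (C + x)·x / (C − x) = 1.03e-02 → x² + (C + Ka₂)·x − Ka₂·C = 0 → x² + 0.20030·x − 1.957e-03 = 0. x = (−0.20030 + √(0.20030² + 4 × 1.957e-03)) / 2 = 9.3353e-03 M. [H⁺] = C + x = 0.19 + 9.3353e-03 = 1.9934e-01 M. pH = -log(1.9934e-01) = 0.70.

pH = 0.70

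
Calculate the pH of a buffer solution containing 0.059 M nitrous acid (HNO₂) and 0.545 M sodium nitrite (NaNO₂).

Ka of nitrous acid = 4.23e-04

pKa = -log(4.23e-04) = 3.37. pH = pKa + log([A⁻]/[HA]) = 3.37 + log(0.545/0.059)

pH = 4.34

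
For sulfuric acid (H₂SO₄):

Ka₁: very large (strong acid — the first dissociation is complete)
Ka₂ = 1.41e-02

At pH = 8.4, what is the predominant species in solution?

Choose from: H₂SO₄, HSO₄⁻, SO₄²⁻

The first dissociation is complete, so H₂SO₄ itself is never the predominant species in water; pKa₂ = -log(1.41e-02) = 1.85. For a polyprotic acid the predominant species crosses at each pKa: below pKa_n the protonated form dominates, above it the deprotonated form does. At pH = 8.4, the predominant species is SO₄²⁻.

SO₄²⁻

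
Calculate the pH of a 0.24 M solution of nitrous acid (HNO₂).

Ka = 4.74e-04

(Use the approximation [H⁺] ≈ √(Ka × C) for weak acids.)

[H⁺] = √(Ka × C) = √(4.74e-04 × 0.24) = 1.0666e-02. pH = -log(1.0666e-02)

pH = 1.97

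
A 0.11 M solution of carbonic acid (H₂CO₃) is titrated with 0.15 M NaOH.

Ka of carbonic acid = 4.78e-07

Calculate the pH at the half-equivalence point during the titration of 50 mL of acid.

At half-equivalence [HA] = [A⁻], so Henderson-Hasselbalch gives pH = pKa = -log(4.78e-07) = 6.32.

pH = pKa = 6.32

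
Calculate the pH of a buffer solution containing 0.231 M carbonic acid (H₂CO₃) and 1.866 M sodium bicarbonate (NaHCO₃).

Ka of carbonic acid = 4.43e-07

pKa = -log(4.43e-07) = 6.35. pH = pKa + log([A⁻]/[HA]) = 6.35 + log(1.866/0.231)

pH = 7.26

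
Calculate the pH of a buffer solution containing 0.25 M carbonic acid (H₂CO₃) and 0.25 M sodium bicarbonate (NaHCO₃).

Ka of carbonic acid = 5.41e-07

pKa = -log(5.41e-07) = 6.27. pH = pKa + log([A⁻]/[HA]) = 6.27 + log(0.25/0.25)

pH = 6.27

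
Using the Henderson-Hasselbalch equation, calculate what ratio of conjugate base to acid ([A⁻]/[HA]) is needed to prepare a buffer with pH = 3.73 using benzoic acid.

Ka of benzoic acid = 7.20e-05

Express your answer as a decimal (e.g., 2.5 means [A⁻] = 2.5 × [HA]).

pKa = -log(7.20e-05) = 4.1427. pH = pKa + log([A⁻]/[HA]), so log([A⁻]/[HA]) = pH − pKa = 3.73 − 4.1427 = -0.4127. [A⁻]/[HA] = 10^(-0.4127) = 0.387

[A⁻]/[HA] = 0.387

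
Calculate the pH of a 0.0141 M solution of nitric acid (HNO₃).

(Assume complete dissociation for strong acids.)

[H⁺] = 0.0141 M for strong acid. pH = -log[H⁺] = -log(0.0141)

pH = 1.85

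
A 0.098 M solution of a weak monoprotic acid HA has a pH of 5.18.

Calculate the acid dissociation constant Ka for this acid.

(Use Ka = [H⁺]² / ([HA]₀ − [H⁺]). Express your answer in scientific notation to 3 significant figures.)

[H⁺] = 10^(−pH) = 10^(−5.18) = 6.607e-06 M. For HA ⇌ H⁺ + A⁻, Ka = [H⁺][A⁻]/[HA] = [H⁺]² / ([HA]₀ − [H⁺]) = (6.607e-06)² / (0.098 − 6.607e-06) = 4.45e-10.

K_a = 4.45e-10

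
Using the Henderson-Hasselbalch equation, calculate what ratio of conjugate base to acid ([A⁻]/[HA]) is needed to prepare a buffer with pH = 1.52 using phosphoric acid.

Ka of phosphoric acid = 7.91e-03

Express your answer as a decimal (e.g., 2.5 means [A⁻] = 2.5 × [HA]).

pKa = -log(7.91e-03) = 2.1018. pH = pKa + log([A⁻]/[HA]), so log([A⁻]/[HA]) = pH − pKa = 1.52 − 2.1018 = -0.5818. [A⁻]/[HA] = 10^(-0.5818) = 0.262

[A⁻]/[HA] = 0.262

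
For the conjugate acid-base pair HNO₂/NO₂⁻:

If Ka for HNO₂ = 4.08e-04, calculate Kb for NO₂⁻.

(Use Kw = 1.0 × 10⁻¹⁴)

For a conjugate pair Ka × Kb = Kw, so Kb = Kw/Ka = 1.0 × 10⁻¹⁴ / 4.08e-04 = 2.45e-11.

K_b = 2.45e-11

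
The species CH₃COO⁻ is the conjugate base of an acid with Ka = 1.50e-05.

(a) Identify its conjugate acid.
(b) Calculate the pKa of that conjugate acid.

(a) The conjugate acid is formed by adding one H⁺ to CH₃COO⁻, giving CH₃COOH. (b) pKa = -log(Ka) = -log(1.50e-05) = 4.82.

Conjugate acid: CH₃COOH; pK_a = 4.82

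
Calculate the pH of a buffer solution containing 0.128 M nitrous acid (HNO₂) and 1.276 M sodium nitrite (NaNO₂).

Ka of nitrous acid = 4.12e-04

pKa = -log(4.12e-04) = 3.39. pH = pKa + log([A⁻]/[HA]) = 3.39 + log(1.276/0.128)

pH = 4.38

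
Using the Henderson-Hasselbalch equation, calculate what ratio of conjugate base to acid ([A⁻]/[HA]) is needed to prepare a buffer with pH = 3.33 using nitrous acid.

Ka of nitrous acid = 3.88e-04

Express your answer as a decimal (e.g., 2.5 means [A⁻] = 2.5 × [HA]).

pKa = -log(3.88e-04) = 3.4112. pH = pKa + log([A⁻]/[HA]), so log([A⁻]/[HA]) = pH − pKa = 3.33 − 3.4112 = -0.0812. [A⁻]/[HA] = 10^(-0.0812) = 0.830

[A⁻]/[HA] = 0.830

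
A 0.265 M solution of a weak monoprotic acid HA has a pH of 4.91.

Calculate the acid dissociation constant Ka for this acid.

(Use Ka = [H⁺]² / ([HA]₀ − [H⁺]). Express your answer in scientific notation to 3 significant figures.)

[H⁺] = 10^(−pH) = 10^(−4.91) = 1.230e-05 M. For HA ⇌ H⁺ + A⁻, Ka = [H⁺][A⁻]/[HA] = [H⁺]² / ([HA]₀ − [H⁺]) = (1.230e-05)² / (0.265 − 1.230e-05) = 5.71e-10.

K_a = 5.71e-10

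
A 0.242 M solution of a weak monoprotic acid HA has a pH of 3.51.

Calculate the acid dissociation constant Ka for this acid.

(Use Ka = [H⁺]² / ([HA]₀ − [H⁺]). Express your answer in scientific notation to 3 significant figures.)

[H⁺] = 10^(−pH) = 10^(−3.51) = 3.090e-04 M. For HA ⇌ H⁺ + A⁻, Ka = [H⁺][A⁻]/[HA] = [H⁺]² / ([HA]₀ − [H⁺]) = (3.090e-04)² / (0.242 − 3.090e-04) = 3.95e-07.

K_a = 3.95e-07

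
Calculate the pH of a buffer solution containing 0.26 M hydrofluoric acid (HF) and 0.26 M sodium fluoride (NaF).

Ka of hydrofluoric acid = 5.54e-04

pKa = -log(5.54e-04) = 3.26. pH = pKa + log([A⁻]/[HA]) = 3.26 + log(0.26/0.26)

pH = 3.26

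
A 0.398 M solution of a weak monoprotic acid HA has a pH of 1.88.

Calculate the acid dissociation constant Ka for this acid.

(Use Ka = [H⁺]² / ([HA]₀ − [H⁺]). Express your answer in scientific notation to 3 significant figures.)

[H⁺] = 10^(−pH) = 10^(−1.88) = 1.318e-02 M. For HA ⇌ H⁺ + A⁻, Ka = [H⁺][A⁻]/[HA] = [H⁺]² / ([HA]₀ − [H⁺]) = (1.318e-02)² / (0.398 − 1.318e-02) = 4.52e-04.

K_a = 4.52e-04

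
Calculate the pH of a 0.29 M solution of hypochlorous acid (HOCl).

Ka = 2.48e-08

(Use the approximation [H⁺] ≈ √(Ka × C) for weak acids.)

[H⁺] = √(Ka × C) = √(2.48e-08 × 0.29) = 8.4806e-05. pH = -log(8.4806e-05)

pH = 4.07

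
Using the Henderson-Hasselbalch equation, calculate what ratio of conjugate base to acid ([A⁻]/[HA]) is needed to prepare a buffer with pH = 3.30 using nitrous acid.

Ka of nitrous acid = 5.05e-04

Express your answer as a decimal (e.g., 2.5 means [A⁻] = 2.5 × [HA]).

pKa = -log(5.05e-04) = 3.2967. pH = pKa + log([A⁻]/[HA]), so log([A⁻]/[HA]) = pH − pKa = 3.30 − 3.2967 = 0.0033. [A⁻]/[HA] = 10^(0.0033) = 1.01

[A⁻]/[HA] = 1.01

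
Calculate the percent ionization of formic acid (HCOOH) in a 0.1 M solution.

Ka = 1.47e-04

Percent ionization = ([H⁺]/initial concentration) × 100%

Using Ka equilibrium: x² + Ka×x - Ka×C = 0. Solving: [H⁺] = 3.7613e-03. Percent = (3.7613e-03/0.1) × 100

Percent ionization = 3.76%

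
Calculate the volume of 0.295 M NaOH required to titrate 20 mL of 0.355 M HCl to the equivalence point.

At equivalence: moles acid = moles base. moles HCl = 0.355 × 20/1000 = 0.0071 mol. V_base = moles / 0.295 × 1000 = 24.1 mL.

V_{base} = 24.1 mL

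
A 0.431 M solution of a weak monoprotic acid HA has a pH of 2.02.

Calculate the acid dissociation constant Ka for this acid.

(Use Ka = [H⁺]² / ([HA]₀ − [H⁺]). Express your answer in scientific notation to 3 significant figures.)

[H⁺] = 10^(−pH) = 10^(−2.02) = 9.550e-03 M. For HA ⇌ H⁺ + A⁻, Ka = [H⁺][A⁻]/[HA] = [H⁺]² / ([HA]₀ − [H⁺]) = (9.550e-03)² / (0.431 − 9.550e-03) = 2.16e-04.

K_a = 2.16e-04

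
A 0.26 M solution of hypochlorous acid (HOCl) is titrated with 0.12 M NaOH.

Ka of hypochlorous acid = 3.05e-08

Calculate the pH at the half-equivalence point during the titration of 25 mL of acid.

At half-equivalence [HA] = [A⁻], so Henderson-Hasselbalch gives pH = pKa = -log(3.05e-08) = 7.52.

pH = pKa = 7.52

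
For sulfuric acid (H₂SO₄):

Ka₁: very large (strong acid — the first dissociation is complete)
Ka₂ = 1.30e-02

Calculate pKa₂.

pKa₂ = -log(Ka₂) = -log(1.30e-02) = 1.89.

pK_{a2} = 1.89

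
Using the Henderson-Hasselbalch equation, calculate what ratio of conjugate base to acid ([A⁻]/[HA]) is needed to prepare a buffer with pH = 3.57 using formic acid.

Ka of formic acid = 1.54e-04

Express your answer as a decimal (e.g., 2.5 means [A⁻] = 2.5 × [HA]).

pKa = -log(1.54e-04) = 3.8125. pH = pKa + log([A⁻]/[HA]), so log([A⁻]/[HA]) = pH − pKa = 3.57 − 3.8125 = -0.2425. [A⁻]/[HA] = 10^(-0.2425) = 0.572

[A⁻]/[HA] = 0.572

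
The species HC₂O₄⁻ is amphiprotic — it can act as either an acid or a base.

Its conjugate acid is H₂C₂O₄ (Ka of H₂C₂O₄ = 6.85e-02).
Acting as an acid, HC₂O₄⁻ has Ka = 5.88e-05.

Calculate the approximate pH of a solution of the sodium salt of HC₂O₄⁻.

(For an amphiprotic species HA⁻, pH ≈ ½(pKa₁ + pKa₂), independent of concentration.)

pKa₁ = -log(6.85e-02) = 1.16; pKa₂ = -log(5.88e-05) = 4.23. For an amphiprotic species, pH ≈ ½(pKa₁ + pKa₂) = ½(1.16 + 4.23) = 2.70.

pH = 2.70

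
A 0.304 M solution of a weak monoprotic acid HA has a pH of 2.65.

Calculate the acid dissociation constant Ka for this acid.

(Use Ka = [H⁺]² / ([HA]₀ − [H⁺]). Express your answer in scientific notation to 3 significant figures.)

[H⁺] = 10^(−pH) = 10^(−2.65) = 2.239e-03 M. For HA ⇌ H⁺ + A⁻, Ka = [H⁺][A⁻]/[HA] = [H⁺]² / ([HA]₀ − [H⁺]) = (2.239e-03)² / (0.304 − 2.239e-03) = 1.66e-05.

K_a = 1.66e-05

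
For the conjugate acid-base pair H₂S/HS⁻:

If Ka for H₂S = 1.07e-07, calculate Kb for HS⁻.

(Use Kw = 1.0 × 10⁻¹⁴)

For a conjugate pair Ka × Kb = Kw, so Kb = Kw/Ka = 1.0 × 10⁻¹⁴ / 1.07e-07 = 9.35e-08.

K_b = 9.35e-08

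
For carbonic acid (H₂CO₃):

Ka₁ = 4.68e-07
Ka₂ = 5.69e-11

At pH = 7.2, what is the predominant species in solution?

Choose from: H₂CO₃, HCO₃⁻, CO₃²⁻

pKa₁ = 6.33, pKa₂ = 10.24. For a polyprotic acid the predominant species crosses at each pKa: below pKa_n the protonated form dominates, above it the deprotonated form does. At pH = 7.2, the predominant species is HCO₃⁻.

HCO₃⁻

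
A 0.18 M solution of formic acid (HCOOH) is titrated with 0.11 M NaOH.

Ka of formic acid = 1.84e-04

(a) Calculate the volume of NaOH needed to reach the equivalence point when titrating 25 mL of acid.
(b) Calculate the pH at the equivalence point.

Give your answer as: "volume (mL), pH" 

moles acid = 0.18 × 25/1000 = 0.0045 mol; V_base = moles/0.11 × 1000 = 40.9 mL. At equivalence only the conjugate base is present: [A⁻] = 0.0045/0.066 = 6.8276e-02 M. Kb = Kw/Ka = 5.43e-11; [OH⁻] = √(Kb × [A⁻]) = 1.9263e-06; pOH = 5.72; pH = 14 - pOH = 8.28.

V = 40.9 mL, pH = 8.28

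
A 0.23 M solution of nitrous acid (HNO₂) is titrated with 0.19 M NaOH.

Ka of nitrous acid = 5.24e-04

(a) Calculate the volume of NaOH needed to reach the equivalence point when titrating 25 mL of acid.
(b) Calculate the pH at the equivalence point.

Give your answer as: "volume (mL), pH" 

moles acid = 0.23 × 25/1000 = 0.00575 mol; V_base = moles/0.19 × 1000 = 30.3 mL. At equivalence only the conjugate base is present: [A⁻] = 0.00575/0.055 = 1.0405e-01 M. Kb = Kw/Ka = 1.91e-11; [OH⁻] = √(Kb × [A⁻]) = 1.4091e-06; pOH = 5.85; pH = 14 - pOH = 8.15.

V = 30.3 mL, pH = 8.15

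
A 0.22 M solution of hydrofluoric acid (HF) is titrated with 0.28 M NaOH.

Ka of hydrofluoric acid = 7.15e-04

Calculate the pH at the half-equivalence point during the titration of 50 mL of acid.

At half-equivalence [HA] = [A⁻], so Henderson-Hasselbalch gives pH = pKa = -log(7.15e-04) = 3.15.

pH = pKa = 3.15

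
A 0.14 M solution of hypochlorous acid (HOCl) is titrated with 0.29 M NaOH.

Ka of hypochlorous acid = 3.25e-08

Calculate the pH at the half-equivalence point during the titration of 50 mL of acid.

At half-equivalence [HA] = [A⁻], so Henderson-Hasselbalch gives pH = pKa = -log(3.25e-08) = 7.49.

pH = pKa = 7.49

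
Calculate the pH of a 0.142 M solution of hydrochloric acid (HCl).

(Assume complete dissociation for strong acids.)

[H⁺] = 0.142 M for strong acid. pH = -log[H⁺] = -log(0.142)

pH = 0.85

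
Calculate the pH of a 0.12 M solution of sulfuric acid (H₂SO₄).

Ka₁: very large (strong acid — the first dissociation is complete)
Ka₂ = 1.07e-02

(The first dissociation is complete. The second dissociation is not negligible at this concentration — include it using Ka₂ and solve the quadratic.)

First dissociation is complete: [H⁺]₀ = [HSO₄⁻]₀ = C = 0.12 M. Second dissociation HSO₄⁻ ⇌ H⁺ + SO₄²⁻: let x = [SO₄²⁻]. Ka₂ = (C + x)·x / (C − x) = 1.07e-02 → x² + (C + Ka₂)·x − Ka₂·C = 0 → x² + 0.13070·x − 1.284e-03 = 0. x = (−0.13070 + √(0.13070² + 4 × 1.284e-03)) / 2 = 9.1793e-03 M. [H⁺] = C + x = 0.12 + 9.1793e-03 = 1.2918e-01 M. pH = -log(1.2918e-01) = 0.89.

pH = 0.89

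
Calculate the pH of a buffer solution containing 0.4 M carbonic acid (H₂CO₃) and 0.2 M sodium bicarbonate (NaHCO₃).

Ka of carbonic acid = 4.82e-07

pKa = -log(4.82e-07) = 6.32. pH = pKa + log([A⁻]/[HA]) = 6.32 + log(0.2/0.4)

pH = 6.02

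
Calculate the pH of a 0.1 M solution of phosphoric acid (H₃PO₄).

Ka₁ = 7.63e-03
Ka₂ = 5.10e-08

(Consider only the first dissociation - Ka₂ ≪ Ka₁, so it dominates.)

First dissociation dominates. From Ka₁ = [H⁺][HA⁻]/[H₂A], x² + Ka₁·x − Ka₁·C = 0 with C = 0.1 M and Ka₁ = 7.63e-03. Solving: [H⁺] = (−Ka₁ + √(Ka₁² + 4·Ka₁·C)) / 2 = 2.4070e-02 M. pH = -log(2.4070e-02) = 1.62.

pH = 1.62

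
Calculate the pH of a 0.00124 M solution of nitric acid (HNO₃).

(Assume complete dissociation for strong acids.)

[H⁺] = 0.00124 M for strong acid. pH = -log[H⁺] = -log(0.00124)

pH = 2.91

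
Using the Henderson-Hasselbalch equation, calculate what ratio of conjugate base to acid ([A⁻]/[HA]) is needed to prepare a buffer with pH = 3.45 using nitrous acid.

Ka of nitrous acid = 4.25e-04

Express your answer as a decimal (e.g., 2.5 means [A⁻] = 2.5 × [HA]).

pKa = -log(4.25e-04) = 3.3716. pH = pKa + log([A⁻]/[HA]), so log([A⁻]/[HA]) = pH − pKa = 3.45 − 3.3716 = 0.0784. [A⁻]/[HA] = 10^(0.0784) = 1.20

[A⁻]/[HA] = 1.20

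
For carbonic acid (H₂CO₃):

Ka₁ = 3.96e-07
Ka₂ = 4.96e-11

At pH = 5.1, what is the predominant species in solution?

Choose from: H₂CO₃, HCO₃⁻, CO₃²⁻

pKa₁ = 6.40, pKa₂ = 10.30. For a polyprotic acid the predominant species crosses at each pKa: below pKa_n the protonated form dominates, above it the deprotonated form does. At pH = 5.1, the predominant species is H₂CO₃.

H₂CO₃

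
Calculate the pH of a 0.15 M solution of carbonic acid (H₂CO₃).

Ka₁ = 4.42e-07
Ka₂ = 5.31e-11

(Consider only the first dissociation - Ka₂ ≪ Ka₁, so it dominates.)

First dissociation dominates. From Ka₁ = [H⁺][HA⁻]/[H₂A], x² + Ka₁·x − Ka₁·C = 0 with C = 0.15 M and Ka₁ = 4.42e-07. Solving: [H⁺] = (−Ka₁ + √(Ka₁² + 4·Ka₁·C)) / 2 = 2.5727e-04 M. pH = -log(2.5727e-04) = 3.59.

pH = 3.59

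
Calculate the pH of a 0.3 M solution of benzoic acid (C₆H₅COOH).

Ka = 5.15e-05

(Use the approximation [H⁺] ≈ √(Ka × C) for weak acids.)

[H⁺] = √(Ka × C) = √(5.15e-05 × 0.3) = 3.9306e-03. pH = -log(3.9306e-03)

pH = 2.41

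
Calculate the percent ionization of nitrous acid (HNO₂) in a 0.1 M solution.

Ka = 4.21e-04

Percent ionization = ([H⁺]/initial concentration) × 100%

Using Ka equilibrium: x² + Ka×x - Ka×C = 0. Solving: [H⁺] = 6.2814e-03. Percent = (6.2814e-03/0.1) × 100

Percent ionization = 6.28%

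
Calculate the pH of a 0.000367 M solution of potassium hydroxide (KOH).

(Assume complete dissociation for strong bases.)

[OH⁻] = 0.000367 M for strong base. pOH = -log[OH⁻] = 3.44, pH = 14 - pOH

pH = 10.56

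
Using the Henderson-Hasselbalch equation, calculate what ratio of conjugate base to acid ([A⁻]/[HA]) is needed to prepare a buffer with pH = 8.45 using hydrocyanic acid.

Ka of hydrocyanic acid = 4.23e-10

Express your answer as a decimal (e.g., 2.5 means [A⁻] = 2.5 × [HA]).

pKa = -log(4.23e-10) = 9.3737. pH = pKa + log([A⁻]/[HA]), so log([A⁻]/[HA]) = pH − pKa = 8.45 − 9.3737 = -0.9237. [A⁻]/[HA] = 10^(-0.9237) = 0.119

[A⁻]/[HA] = 0.119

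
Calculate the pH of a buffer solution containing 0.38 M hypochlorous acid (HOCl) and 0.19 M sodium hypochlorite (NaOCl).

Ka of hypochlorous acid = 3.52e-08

pKa = -log(3.52e-08) = 7.45. pH = pKa + log([A⁻]/[HA]) = 7.45 + log(0.19/0.38)

pH = 7.15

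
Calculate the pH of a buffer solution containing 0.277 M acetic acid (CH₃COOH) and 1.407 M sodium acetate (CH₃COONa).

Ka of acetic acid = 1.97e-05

pKa = -log(1.97e-05) = 4.71. pH = pKa + log([A⁻]/[HA]) = 4.71 + log(1.407/0.277)

pH = 5.41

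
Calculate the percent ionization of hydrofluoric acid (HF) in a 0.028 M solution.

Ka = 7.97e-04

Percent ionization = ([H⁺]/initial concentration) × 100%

Using Ka equilibrium: x² + Ka×x - Ka×C = 0. Solving: [H⁺] = 4.3423e-03. Percent = (4.3423e-03/0.028) × 100

Percent ionization = 15.5%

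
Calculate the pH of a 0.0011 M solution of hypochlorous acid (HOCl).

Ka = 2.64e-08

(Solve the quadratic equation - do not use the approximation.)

x² + Ka×x - Ka×C = 0. Using quadratic formula: [H⁺] = 5.3757e-06

pH = 5.27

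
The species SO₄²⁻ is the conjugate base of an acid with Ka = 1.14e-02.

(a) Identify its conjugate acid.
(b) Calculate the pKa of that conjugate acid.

(a) The conjugate acid is formed by adding one H⁺ to SO₄²⁻, giving HSO₄⁻. (b) pKa = -log(Ka) = -log(1.14e-02) = 1.94.

Conjugate acid: HSO₄⁻; pK_a = 1.94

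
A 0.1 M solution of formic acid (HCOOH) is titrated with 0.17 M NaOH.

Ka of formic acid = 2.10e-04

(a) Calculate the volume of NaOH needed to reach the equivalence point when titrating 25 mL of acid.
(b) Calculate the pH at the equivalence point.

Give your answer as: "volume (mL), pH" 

moles acid = 0.1 × 25/1000 = 0.0025 mol; V_base = moles/0.17 × 1000 = 14.7 mL. At equivalence only the conjugate base is present: [A⁻] = 0.0025/0.040 = 6.2963e-02 M. Kb = Kw/Ka = 4.76e-11; [OH⁻] = √(Kb × [A⁻]) = 1.7315e-06; pOH = 5.76; pH = 14 - pOH = 8.24.

V = 14.7 mL, pH = 8.24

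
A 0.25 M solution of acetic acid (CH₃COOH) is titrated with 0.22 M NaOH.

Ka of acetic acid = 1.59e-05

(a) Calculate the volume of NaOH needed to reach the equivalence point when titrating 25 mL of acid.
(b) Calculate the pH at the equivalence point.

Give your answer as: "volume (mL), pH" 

moles acid = 0.25 × 25/1000 = 0.00625 mol; V_base = moles/0.22 × 1000 = 28.4 mL. At equivalence only the conjugate base is present: [A⁻] = 0.00625/0.053 = 1.1702e-01 M. Kb = Kw/Ka = 6.29e-10; [OH⁻] = √(Kb × [A⁻]) = 8.5789e-06; pOH = 5.07; pH = 14 - pOH = 8.93.

V = 28.4 mL, pH = 8.93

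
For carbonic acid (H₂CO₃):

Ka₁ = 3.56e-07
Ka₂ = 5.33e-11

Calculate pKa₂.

pKa₂ = -log(Ka₂) = -log(5.33e-11) = 10.27.

pK_{a2} = 10.27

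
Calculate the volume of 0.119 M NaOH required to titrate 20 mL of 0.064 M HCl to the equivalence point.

At equivalence: moles acid = moles base. moles HCl = 0.064 × 20/1000 = 0.00128 mol. V_base = moles / 0.119 × 1000 = 10.8 mL.

V_{base} = 10.8 mL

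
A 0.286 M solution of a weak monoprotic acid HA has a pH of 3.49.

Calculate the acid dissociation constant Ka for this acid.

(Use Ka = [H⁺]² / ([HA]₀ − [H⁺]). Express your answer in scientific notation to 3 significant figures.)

[H⁺] = 10^(−pH) = 10^(−3.49) = 3.236e-04 M. For HA ⇌ H⁺ + A⁻, Ka = [H⁺][A⁻]/[HA] = [H⁺]² / ([HA]₀ − [H⁺]) = (3.236e-04)² / (0.286 − 3.236e-04) = 3.67e-07.

K_a = 3.67e-07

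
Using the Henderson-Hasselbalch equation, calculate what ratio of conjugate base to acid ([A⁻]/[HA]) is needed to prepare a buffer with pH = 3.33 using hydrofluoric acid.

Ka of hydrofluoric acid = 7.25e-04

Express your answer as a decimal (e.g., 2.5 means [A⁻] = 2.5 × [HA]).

pKa = -log(7.25e-04) = 3.1397. pH = pKa + log([A⁻]/[HA]), so log([A⁻]/[HA]) = pH − pKa = 3.33 − 3.1397 = 0.1903. [A⁻]/[HA] = 10^(0.1903) = 1.55

[A⁻]/[HA] = 1.55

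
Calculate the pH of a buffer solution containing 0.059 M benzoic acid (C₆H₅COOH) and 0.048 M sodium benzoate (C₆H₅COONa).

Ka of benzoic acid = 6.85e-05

pKa = -log(6.85e-05) = 4.16. pH = pKa + log([A⁻]/[HA]) = 4.16 + log(0.048/0.059)

pH = 4.07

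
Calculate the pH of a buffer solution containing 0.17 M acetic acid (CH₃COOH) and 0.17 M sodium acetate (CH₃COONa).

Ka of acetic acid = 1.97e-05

pKa = -log(1.97e-05) = 4.71. pH = pKa + log([A⁻]/[HA]) = 4.71 + log(0.17/0.17)

pH = 4.71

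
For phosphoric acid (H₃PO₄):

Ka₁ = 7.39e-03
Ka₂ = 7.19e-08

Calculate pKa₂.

pKa₂ = -log(Ka₂) = -log(7.19e-08) = 7.14.

pK_{a2} = 7.14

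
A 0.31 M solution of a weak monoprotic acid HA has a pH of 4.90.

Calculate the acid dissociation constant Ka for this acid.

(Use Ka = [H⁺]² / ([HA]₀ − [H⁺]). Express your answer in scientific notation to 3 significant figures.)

[H⁺] = 10^(−pH) = 10^(−4.90) = 1.259e-05 M. For HA ⇌ H⁺ + A⁻, Ka = [H⁺][A⁻]/[HA] = [H⁺]² / ([HA]₀ − [H⁺]) = (1.259e-05)² / (0.31 − 1.259e-05) = 5.11e-10.

K_a = 5.11e-10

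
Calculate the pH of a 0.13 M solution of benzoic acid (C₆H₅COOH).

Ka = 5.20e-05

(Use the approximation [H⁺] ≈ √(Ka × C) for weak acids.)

[H⁺] = √(Ka × C) = √(5.20e-05 × 0.13) = 2.6000e-03. pH = -log(2.6000e-03)

pH = 2.59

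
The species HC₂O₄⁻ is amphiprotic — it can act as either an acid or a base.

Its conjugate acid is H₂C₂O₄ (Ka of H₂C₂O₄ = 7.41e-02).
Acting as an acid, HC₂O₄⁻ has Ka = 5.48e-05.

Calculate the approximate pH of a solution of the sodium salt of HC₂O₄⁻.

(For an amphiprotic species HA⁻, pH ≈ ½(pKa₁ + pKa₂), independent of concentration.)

pKa₁ = -log(7.41e-02) = 1.13; pKa₂ = -log(5.48e-05) = 4.26. For an amphiprotic species, pH ≈ ½(pKa₁ + pKa₂) = ½(1.13 + 4.26) = 2.70.

pH = 2.70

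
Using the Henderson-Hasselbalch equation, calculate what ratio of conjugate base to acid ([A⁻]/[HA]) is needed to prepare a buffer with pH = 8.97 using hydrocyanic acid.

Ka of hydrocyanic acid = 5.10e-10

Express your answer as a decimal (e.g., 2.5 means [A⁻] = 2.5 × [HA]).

pKa = -log(5.10e-10) = 9.2924. pH = pKa + log([A⁻]/[HA]), so log([A⁻]/[HA]) = pH − pKa = 8.97 − 9.2924 = -0.3224. [A⁻]/[HA] = 10^(-0.3224) = 0.476

[A⁻]/[HA] = 0.476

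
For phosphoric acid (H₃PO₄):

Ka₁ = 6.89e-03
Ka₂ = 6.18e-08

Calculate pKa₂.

pKa₂ = -log(Ka₂) = -log(6.18e-08) = 7.21.

pK_{a2} = 7.21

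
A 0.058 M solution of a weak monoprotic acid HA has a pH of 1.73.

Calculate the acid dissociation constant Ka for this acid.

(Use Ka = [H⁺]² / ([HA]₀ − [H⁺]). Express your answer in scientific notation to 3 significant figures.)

[H⁺] = 10^(−pH) = 10^(−1.73) = 1.862e-02 M. For HA ⇌ H⁺ + A⁻, Ka = [H⁺][A⁻]/[HA] = [H⁺]² / ([HA]₀ − [H⁺]) = (1.862e-02)² / (0.058 − 1.862e-02) = 8.81e-03.

K_a = 8.81e-03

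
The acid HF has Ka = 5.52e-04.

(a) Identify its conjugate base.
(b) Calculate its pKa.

(a) The conjugate base is formed by removing one H⁺ from HF, giving F⁻. (b) pKa = -log(Ka) = -log(5.52e-04) = 3.26.

Conjugate base: F⁻; pK_a = 3.26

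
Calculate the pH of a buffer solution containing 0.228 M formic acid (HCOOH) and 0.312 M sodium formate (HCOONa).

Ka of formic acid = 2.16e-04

pKa = -log(2.16e-04) = 3.67. pH = pKa + log([A⁻]/[HA]) = 3.67 + log(0.312/0.228)

pH = 3.80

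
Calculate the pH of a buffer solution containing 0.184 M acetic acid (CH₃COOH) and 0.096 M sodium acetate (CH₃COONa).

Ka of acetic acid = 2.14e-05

pKa = -log(2.14e-05) = 4.67. pH = pKa + log([A⁻]/[HA]) = 4.67 + log(0.096/0.184)

pH = 4.39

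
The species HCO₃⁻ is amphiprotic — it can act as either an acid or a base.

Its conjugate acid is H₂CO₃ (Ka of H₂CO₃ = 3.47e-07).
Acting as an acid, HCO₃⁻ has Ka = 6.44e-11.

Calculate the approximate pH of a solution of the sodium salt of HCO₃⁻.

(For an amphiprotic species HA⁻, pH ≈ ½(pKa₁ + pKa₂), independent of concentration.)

pKa₁ = -log(3.47e-07) = 6.46; pKa₂ = -log(6.44e-11) = 10.19. For an amphiprotic species, pH ≈ ½(pKa₁ + pKa₂) = ½(6.46 + 10.19) = 8.33.

pH = 8.33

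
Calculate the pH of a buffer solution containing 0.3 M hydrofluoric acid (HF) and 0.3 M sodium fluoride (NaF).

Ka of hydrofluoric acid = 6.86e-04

pKa = -log(6.86e-04) = 3.16. pH = pKa + log([A⁻]/[HA]) = 3.16 + log(0.3/0.3)

pH = 3.16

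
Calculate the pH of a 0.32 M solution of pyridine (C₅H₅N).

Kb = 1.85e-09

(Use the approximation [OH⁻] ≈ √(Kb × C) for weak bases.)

[OH⁻] = √(Kb × C) = √(1.85e-09 × 0.32) = 2.4331e-05. pOH = 4.61, pH = 14 - pOH

pH = 9.39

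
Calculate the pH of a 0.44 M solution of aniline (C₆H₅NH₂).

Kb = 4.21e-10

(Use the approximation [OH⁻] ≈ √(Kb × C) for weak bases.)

[OH⁻] = √(Kb × C) = √(4.21e-10 × 0.44) = 1.3610e-05. pOH = 4.87, pH = 14 - pOH

pH = 9.13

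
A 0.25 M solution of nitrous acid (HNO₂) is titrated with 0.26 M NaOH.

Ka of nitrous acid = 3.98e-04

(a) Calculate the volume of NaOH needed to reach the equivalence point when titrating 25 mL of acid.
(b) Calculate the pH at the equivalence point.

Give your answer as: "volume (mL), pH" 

moles acid = 0.25 × 25/1000 = 0.00625 mol; V_base = moles/0.26 × 1000 = 24.0 mL. At equivalence only the conjugate base is present: [A⁻] = 0.00625/0.049 = 1.2745e-01 M. Kb = Kw/Ka = 2.51e-11; [OH⁻] = √(Kb × [A⁻]) = 1.7895e-06; pOH = 5.75; pH = 14 - pOH = 8.25.

V = 24.0 mL, pH = 8.25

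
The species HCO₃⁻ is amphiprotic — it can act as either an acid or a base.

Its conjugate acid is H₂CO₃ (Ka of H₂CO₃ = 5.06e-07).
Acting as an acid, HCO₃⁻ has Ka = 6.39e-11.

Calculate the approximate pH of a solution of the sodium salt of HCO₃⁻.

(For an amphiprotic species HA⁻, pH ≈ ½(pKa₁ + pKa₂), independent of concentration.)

pKa₁ = -log(5.06e-07) = 6.30; pKa₂ = -log(6.39e-11) = 10.19. For an amphiprotic species, pH ≈ ½(pKa₁ + pKa₂) = ½(6.30 + 10.19) = 8.25.

pH = 8.25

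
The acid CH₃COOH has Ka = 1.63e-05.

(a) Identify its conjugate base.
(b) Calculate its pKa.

(a) The conjugate base is formed by removing one H⁺ from CH₃COOH, giving CH₃COO⁻. (b) pKa = -log(Ka) = -log(1.63e-05) = 4.79.

Conjugate base: CH₃COO⁻; pK_a = 4.79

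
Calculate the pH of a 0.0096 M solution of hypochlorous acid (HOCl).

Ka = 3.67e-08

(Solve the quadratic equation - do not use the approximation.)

x² + Ka×x - Ka×C = 0. Using quadratic formula: [H⁺] = 1.8752e-05

pH = 4.73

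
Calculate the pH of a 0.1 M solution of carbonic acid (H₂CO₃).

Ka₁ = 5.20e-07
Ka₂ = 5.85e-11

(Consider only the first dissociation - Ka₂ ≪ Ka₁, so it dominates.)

First dissociation dominates. From Ka₁ = [H⁺][HA⁻]/[H₂A], x² + Ka₁·x − Ka₁·C = 0 with C = 0.1 M and Ka₁ = 5.20e-07. Solving: [H⁺] = (−Ka₁ + √(Ka₁² + 4·Ka₁·C)) / 2 = 2.2778e-04 M. pH = -log(2.2778e-04) = 3.64.

pH = 3.64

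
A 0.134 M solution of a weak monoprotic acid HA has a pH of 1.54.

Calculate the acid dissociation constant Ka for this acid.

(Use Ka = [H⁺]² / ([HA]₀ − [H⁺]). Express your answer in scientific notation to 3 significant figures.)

[H⁺] = 10^(−pH) = 10^(−1.54) = 2.884e-02 M. For HA ⇌ H⁺ + A⁻, Ka = [H⁺][A⁻]/[HA] = [H⁺]² / ([HA]₀ − [H⁺]) = (2.884e-02)² / (0.134 − 2.884e-02) = 7.91e-03.

K_a = 7.91e-03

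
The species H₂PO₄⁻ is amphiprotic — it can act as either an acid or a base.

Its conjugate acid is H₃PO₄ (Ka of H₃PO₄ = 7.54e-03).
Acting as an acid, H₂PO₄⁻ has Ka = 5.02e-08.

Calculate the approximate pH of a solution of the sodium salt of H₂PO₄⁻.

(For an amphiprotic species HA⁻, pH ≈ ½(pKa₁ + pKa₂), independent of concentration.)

pKa₁ = -log(7.54e-03) = 2.12; pKa₂ = -log(5.02e-08) = 7.30. For an amphiprotic species, pH ≈ ½(pKa₁ + pKa₂) = ½(2.12 + 7.30) = 4.71.

pH = 4.71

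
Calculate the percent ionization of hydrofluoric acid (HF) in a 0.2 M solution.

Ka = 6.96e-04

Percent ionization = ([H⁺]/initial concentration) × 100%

Using Ka equilibrium: x² + Ka×x - Ka×C = 0. Solving: [H⁺] = 1.1455e-02. Percent = (1.1455e-02/0.2) × 100

Percent ionization = 5.73%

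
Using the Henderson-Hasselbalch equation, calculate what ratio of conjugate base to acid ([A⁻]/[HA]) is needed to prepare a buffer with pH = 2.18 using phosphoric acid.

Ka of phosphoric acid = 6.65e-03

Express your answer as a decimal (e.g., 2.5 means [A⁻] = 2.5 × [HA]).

pKa = -log(6.65e-03) = 2.1772. pH = pKa + log([A⁻]/[HA]), so log([A⁻]/[HA]) = pH − pKa = 2.18 − 2.1772 = 0.0028. [A⁻]/[HA] = 10^(0.0028) = 1.01

[A⁻]/[HA] = 1.01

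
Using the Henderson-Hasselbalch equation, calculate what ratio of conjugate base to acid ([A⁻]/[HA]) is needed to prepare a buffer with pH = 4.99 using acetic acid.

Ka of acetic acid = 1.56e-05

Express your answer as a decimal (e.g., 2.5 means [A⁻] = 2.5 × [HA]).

pKa = -log(1.56e-05) = 4.8069. pH = pKa + log([A⁻]/[HA]), so log([A⁻]/[HA]) = pH − pKa = 4.99 − 4.8069 = 0.1831. [A⁻]/[HA] = 10^(0.1831) = 1.52

[A⁻]/[HA] = 1.52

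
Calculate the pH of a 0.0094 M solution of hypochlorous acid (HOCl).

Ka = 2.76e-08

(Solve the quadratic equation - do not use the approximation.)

x² + Ka×x - Ka×C = 0. Using quadratic formula: [H⁺] = 1.6093e-05

pH = 4.79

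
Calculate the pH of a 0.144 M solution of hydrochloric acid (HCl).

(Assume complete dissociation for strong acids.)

[H⁺] = 0.144 M for strong acid. pH = -log[H⁺] = -log(0.144)

pH = 0.84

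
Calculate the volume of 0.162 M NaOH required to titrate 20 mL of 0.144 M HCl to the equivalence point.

At equivalence: moles acid = moles base. moles HCl = 0.144 × 20/1000 = 0.00288 mol. V_base = moles / 0.162 × 1000 = 17.8 mL.

V_{base} = 17.8 mL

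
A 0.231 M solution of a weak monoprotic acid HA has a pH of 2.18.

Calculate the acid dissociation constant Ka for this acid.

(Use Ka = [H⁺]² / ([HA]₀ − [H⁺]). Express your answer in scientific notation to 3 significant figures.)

[H⁺] = 10^(−pH) = 10^(−2.18) = 6.607e-03 M. For HA ⇌ H⁺ + A⁻, Ka = [H⁺][A⁻]/[HA] = [H⁺]² / ([HA]₀ − [H⁺]) = (6.607e-03)² / (0.231 − 6.607e-03) = 1.95e-04.

K_a = 1.95e-04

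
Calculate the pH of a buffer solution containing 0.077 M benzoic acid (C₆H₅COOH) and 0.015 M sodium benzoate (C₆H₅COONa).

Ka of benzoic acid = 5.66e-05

pKa = -log(5.66e-05) = 4.25. pH = pKa + log([A⁻]/[HA]) = 4.25 + log(0.015/0.077)

pH = 3.54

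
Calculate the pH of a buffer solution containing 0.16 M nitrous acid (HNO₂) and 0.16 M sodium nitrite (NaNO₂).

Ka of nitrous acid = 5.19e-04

pKa = -log(5.19e-04) = 3.28. pH = pKa + log([A⁻]/[HA]) = 3.28 + log(0.16/0.16)

pH = 3.28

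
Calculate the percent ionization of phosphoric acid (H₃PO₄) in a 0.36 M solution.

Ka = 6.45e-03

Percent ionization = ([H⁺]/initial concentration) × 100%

Using Ka equilibrium: x² + Ka×x - Ka×C = 0. Solving: [H⁺] = 4.5070e-02. Percent = (4.5070e-02/0.36) × 100

Percent ionization = 12.5%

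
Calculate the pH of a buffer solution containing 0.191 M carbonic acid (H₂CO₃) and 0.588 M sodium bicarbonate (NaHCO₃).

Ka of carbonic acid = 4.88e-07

pKa = -log(4.88e-07) = 6.31. pH = pKa + log([A⁻]/[HA]) = 6.31 + log(0.588/0.191)

pH = 6.80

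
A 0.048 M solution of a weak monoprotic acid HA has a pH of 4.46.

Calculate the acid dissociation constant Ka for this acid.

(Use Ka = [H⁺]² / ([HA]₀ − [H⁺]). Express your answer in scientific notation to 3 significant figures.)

[H⁺] = 10^(−pH) = 10^(−4.46) = 3.467e-05 M. For HA ⇌ H⁺ + A⁻, Ka = [H⁺][A⁻]/[HA] = [H⁺]² / ([HA]₀ − [H⁺]) = (3.467e-05)² / (0.048 − 3.467e-05) = 2.51e-08.

K_a = 2.51e-08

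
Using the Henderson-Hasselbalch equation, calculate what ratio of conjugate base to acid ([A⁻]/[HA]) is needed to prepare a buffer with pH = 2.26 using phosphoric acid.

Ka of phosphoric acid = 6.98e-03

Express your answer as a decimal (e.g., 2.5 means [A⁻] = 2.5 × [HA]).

pKa = -log(6.98e-03) = 2.1561. pH = pKa + log([A⁻]/[HA]), so log([A⁻]/[HA]) = pH − pKa = 2.26 − 2.1561 = 0.1039. [A⁻]/[HA] = 10^(0.1039) = 1.27

[A⁻]/[HA] = 1.27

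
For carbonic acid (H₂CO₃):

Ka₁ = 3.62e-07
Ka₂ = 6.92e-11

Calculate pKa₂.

pKa₂ = -log(Ka₂) = -log(6.92e-11) = 10.16.

pK_{a2} = 10.16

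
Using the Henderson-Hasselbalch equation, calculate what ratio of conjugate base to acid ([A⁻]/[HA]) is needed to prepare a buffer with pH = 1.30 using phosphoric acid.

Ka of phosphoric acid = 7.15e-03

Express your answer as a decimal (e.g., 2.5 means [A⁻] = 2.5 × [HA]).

pKa = -log(7.15e-03) = 2.1457. pH = pKa + log([A⁻]/[HA]), so log([A⁻]/[HA]) = pH − pKa = 1.30 − 2.1457 = -0.8457. [A⁻]/[HA] = 10^(-0.8457) = 0.143

[A⁻]/[HA] = 0.143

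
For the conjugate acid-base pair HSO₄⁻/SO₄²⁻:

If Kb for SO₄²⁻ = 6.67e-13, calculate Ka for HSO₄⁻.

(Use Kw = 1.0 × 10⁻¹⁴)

For a conjugate pair Ka × Kb = Kw, so Ka = Kw/Kb = 1.0 × 10⁻¹⁴ / 6.67e-13 = 1.50e-02.

K_a = 1.50e-02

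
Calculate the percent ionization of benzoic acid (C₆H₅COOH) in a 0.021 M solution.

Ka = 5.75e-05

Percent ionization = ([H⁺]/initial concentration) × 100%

Using Ka equilibrium: x² + Ka×x - Ka×C = 0. Solving: [H⁺] = 1.0705e-03. Percent = (1.0705e-03/0.021) × 100

Percent ionization = 5.1%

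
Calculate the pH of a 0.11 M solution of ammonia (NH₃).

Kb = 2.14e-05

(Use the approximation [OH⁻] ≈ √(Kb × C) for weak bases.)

[OH⁻] = √(Kb × C) = √(2.14e-05 × 0.11) = 1.5343e-03. pOH = 2.81, pH = 14 - pOH

pH = 11.19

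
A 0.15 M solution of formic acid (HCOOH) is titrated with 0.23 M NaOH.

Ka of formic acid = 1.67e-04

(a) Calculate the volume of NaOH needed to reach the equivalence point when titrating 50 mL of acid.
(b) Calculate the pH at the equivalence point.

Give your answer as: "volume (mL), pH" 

moles acid = 0.15 × 50/1000 = 0.0075 mol; V_base = moles/0.23 × 1000 = 32.6 mL. At equivalence only the conjugate base is present: [A⁻] = 0.0075/0.083 = 9.0789e-02 M. Kb = Kw/Ka = 5.99e-11; [OH⁻] = √(Kb × [A⁻]) = 2.3316e-06; pOH = 5.63; pH = 14 - pOH = 8.37.

V = 32.6 mL, pH = 8.37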